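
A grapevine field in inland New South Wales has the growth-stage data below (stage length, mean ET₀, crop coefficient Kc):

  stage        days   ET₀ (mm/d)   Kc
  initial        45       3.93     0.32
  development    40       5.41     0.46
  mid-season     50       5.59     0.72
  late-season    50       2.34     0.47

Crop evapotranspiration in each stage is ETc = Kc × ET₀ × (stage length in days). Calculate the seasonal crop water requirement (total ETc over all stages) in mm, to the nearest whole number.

412 mm

initial: 0.32 × 3.93 × 45 = 56.59 mm
development: 0.46 × 5.41 × 40 = 99.54 mm
mid-season: 0.72 × 5.59 × 50 = 201.24 mm
late-season: 0.47 × 2.34 × 50 = 54.99 mm
Seasonal total = 412.36 mm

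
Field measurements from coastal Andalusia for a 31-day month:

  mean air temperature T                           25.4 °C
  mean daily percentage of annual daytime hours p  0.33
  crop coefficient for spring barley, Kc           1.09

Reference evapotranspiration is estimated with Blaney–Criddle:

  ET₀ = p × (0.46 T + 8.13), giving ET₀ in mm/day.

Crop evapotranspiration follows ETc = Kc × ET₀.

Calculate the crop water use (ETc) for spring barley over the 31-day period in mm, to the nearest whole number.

221 mm

ET₀ = 0.33 × (0.46 × 25.4 + 8.13) = 0.33 × 19.814 = 6.5386 mm/d
ETc = Kc × ET₀ = 1.09 × 6.5386 = 7.1271 mm/d
Over 31 days: 7.1271 × 31 = 220.940 mm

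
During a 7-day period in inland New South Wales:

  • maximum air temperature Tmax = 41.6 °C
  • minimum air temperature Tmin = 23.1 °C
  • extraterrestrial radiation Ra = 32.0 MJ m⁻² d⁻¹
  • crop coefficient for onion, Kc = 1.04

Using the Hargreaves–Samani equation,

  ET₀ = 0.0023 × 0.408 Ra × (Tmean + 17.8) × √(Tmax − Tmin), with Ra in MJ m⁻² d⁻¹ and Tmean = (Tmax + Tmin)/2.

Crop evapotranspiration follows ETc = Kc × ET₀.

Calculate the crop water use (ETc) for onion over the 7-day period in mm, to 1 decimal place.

Tmean = (41.6 + 23.1)/2 = 32.35 °C
0.408 Ra = 0.408 × 32.0 = 13.0560 mm/d equivalent
ET₀ = 0.0023 × 13.0560 × (32.35 + 17.8) × √18.5 = 0.0023 × 13.0560 × 50.15 × 4.3012 = 6.4774 mm/d
ETc = Kc × ET₀ = 1.04 × 6.4774 = 6.7365 mm/d
Over 7 days: 6.7365 × 7 = 47.156 mm

47.2 mm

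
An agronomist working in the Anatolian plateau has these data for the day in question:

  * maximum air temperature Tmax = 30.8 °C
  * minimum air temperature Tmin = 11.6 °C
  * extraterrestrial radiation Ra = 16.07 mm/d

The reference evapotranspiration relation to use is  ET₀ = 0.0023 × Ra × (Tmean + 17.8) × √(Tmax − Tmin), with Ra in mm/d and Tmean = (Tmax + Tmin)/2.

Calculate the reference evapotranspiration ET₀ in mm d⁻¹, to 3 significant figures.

Tmean = (30.8 + 11.6)/2 = 21.20 °C
ET₀ = 0.0023 × 16.07 × (21.20 + 17.8) × √19.2 = 0.0023 × 16.07 × 39.00 × 4.3818 = 6.3163 mm/d

6.32 mm d⁻¹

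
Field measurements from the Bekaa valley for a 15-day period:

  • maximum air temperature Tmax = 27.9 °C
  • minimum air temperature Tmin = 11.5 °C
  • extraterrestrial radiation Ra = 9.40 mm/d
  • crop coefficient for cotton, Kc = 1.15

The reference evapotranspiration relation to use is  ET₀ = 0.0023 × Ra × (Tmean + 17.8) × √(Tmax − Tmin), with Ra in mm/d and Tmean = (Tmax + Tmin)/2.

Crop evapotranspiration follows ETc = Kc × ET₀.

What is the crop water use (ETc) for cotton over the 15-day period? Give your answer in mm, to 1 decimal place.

Tmean = (27.9 + 11.5)/2 = 19.70 °C
ET₀ = 0.0023 × 9.40 × (19.70 + 17.8) × √16.4 = 0.0023 × 9.40 × 37.50 × 4.0497 = 3.2833 mm/d
ETc = Kc × ET₀ = 1.15 × 3.2833 = 3.7758 mm/d
Over 15 days: 3.7758 × 15 = 56.637 mm

56.6 mm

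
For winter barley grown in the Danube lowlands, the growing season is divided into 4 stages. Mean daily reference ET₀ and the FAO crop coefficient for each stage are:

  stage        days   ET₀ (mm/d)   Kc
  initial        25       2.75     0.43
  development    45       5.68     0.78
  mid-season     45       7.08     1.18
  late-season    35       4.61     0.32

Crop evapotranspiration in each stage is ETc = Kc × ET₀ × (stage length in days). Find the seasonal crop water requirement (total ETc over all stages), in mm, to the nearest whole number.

657 mm

initial: 0.43 × 2.75 × 25 = 29.56 mm
development: 0.78 × 5.68 × 45 = 199.37 mm
mid-season: 1.18 × 7.08 × 45 = 375.95 mm
late-season: 0.32 × 4.61 × 35 = 51.63 mm
Seasonal total = 656.51 mm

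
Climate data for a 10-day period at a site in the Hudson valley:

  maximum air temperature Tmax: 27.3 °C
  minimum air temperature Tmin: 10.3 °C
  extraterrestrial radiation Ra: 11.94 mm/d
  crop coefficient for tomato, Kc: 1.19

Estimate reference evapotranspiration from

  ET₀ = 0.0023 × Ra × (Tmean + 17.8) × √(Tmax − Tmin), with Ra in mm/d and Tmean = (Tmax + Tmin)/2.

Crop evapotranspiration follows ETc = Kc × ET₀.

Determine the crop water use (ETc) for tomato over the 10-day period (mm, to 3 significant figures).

Tmean = (27.3 + 10.3)/2 = 18.80 °C
ET₀ = 0.0023 × 11.94 × (18.80 + 17.8) × √17.0 = 0.0023 × 11.94 × 36.60 × 4.1231 = 4.1442 mm/d
ETc = Kc × ET₀ = 1.19 × 4.1442 = 4.9316 mm/d
Over 10 days: 4.9316 × 10 = 49.316 mm

49.3 mm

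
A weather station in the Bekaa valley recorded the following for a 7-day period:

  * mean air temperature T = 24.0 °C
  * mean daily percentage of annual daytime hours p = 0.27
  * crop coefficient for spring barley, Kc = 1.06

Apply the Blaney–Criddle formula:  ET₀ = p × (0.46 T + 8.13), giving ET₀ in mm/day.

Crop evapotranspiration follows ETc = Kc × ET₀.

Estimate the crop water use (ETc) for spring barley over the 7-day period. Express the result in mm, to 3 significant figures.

ET₀ = 0.27 × (0.46 × 24.0 + 8.13) = 0.27 × 19.170 = 5.1759 mm/d
ETc = Kc × ET₀ = 1.06 × 5.1759 = 5.4865 mm/d
Over 7 days: 5.4865 × 7 = 38.406 mm

38.4 mm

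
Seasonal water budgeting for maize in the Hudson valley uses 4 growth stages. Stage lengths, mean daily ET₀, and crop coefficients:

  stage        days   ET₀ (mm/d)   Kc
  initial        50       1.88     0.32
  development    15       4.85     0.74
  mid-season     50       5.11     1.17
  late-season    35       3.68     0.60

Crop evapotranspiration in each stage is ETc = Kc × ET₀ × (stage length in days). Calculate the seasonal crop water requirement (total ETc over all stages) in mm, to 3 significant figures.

460 mm

initial: 0.32 × 1.88 × 50 = 30.08 mm
development: 0.74 × 4.85 × 15 = 53.84 mm
mid-season: 1.17 × 5.11 × 50 = 298.94 mm
late-season: 0.60 × 3.68 × 35 = 77.28 mm
Seasonal total = 460.14 mm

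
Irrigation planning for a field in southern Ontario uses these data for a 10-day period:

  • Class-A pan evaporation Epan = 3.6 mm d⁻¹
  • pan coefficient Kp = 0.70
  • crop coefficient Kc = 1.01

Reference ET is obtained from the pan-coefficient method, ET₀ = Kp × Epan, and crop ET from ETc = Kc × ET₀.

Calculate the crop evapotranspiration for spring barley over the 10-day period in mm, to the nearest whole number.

ET₀ = 0.70 × 3.6 = 2.5200 mm/d
ETc = Kc × ET₀ = 1.01 × 2.5200 = 2.5452 mm/d
Over 10 days: 2.5452 × 10 = 25.452 mm

25 mm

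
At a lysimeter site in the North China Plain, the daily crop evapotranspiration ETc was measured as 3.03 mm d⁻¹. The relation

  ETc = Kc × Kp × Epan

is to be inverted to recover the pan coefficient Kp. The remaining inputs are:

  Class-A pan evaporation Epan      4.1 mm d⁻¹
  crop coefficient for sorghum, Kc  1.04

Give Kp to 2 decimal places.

0.71

ETc = Kc × Kp × Epan  ⇒  Kp = ETc / (Kc × Epan)
Kp = 3.03 / (1.04 × 4.1) = 3.03 / 4.264 = 0.7106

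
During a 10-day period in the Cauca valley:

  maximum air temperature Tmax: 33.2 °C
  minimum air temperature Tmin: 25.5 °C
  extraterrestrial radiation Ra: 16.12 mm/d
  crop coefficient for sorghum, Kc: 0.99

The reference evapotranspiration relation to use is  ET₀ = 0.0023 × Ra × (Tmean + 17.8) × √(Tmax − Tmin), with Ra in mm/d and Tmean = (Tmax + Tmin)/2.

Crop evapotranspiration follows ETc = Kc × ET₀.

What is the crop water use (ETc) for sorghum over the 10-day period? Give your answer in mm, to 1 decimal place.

48.0 mm

Tmean = (33.2 + 25.5)/2 = 29.35 °C
ET₀ = 0.0023 × 16.12 × (29.35 + 17.8) × √7.7 = 0.0023 × 16.12 × 47.15 × 2.7749 = 4.8509 mm/d
ETc = Kc × ET₀ = 0.99 × 4.8509 = 4.8024 mm/d
Over 10 days: 4.8024 × 10 = 48.024 mm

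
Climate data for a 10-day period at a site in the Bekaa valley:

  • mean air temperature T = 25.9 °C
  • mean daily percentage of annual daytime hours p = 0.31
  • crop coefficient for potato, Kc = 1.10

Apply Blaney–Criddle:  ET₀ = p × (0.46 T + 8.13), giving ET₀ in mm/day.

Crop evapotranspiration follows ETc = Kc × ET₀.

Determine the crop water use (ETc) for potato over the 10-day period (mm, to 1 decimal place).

68.4 mm

ET₀ = 0.31 × (0.46 × 25.9 + 8.13) = 0.31 × 20.044 = 6.2136 mm/d
ETc = Kc × ET₀ = 1.10 × 6.2136 = 6.8350 mm/d
Over 10 days: 6.8350 × 10 = 68.350 mm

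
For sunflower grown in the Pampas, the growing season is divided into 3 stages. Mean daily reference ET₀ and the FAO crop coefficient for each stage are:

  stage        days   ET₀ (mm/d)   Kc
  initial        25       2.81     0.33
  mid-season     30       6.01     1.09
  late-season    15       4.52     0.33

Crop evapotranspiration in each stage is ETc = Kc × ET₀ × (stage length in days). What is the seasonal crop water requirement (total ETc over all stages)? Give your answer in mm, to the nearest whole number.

initial: 0.33 × 2.81 × 25 = 23.18 mm
mid-season: 1.09 × 6.01 × 30 = 196.53 mm
late-season: 0.33 × 4.52 × 15 = 22.37 mm
Seasonal total = 242.08 mm

242 mm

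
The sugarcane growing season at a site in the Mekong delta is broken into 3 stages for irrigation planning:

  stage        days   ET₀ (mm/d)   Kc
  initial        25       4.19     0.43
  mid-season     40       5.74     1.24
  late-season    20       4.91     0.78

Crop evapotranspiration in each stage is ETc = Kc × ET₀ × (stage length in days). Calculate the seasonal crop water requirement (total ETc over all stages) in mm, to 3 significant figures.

406 mm

initial: 0.43 × 4.19 × 25 = 45.04 mm
mid-season: 1.24 × 5.74 × 40 = 284.70 mm
late-season: 0.78 × 4.91 × 20 = 76.60 mm
Seasonal total = 406.34 mm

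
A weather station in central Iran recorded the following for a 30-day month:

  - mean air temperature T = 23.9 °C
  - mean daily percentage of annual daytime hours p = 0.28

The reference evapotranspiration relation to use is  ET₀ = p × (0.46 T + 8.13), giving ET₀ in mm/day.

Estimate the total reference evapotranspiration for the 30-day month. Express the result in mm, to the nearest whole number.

161 mm

ET₀ = 0.28 × (0.46 × 23.9 + 8.13) = 0.28 × 19.124 = 5.3547 mm/d
Monthly total = 5.3547 × 30 = 160.641 mm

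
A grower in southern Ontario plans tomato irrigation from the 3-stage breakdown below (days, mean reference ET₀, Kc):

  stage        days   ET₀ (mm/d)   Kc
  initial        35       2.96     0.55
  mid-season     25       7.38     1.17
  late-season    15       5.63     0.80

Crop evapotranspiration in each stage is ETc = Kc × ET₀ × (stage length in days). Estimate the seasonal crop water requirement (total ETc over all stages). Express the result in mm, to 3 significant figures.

initial: 0.55 × 2.96 × 35 = 56.98 mm
mid-season: 1.17 × 7.38 × 25 = 215.87 mm
late-season: 0.80 × 5.63 × 15 = 67.56 mm
Seasonal total = 340.41 mm

340 mm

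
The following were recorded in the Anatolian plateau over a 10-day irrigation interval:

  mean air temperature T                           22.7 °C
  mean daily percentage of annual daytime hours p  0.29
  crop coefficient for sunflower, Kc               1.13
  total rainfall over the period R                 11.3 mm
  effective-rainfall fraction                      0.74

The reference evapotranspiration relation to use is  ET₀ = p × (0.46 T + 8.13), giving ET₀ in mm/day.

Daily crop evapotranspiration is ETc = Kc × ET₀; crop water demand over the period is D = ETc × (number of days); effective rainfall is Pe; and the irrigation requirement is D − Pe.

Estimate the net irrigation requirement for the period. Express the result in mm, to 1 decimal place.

52.5 mm

ET₀ = 0.29 × (0.46 × 22.7 + 8.13) = 0.29 × 18.572 = 5.3859 mm/d
ETc = Kc × ET₀ = 1.13 × 5.3859 = 6.0861 mm/d
Crop demand D = ETc × 10 d = 6.0861 × 10 = 60.861 mm
Pe = 0.74 × 11.3 = 8.362 mm
D − Pe = 60.861 − 8.362 = 52.499 mm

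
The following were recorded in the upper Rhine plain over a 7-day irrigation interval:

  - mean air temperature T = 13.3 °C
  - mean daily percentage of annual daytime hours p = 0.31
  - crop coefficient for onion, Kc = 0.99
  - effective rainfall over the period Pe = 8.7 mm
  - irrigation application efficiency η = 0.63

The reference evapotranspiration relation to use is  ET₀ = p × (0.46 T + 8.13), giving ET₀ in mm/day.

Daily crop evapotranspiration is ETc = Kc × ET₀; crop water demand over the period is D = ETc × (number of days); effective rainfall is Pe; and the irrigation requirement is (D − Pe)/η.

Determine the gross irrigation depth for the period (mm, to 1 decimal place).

ET₀ = 0.31 × (0.46 × 13.3 + 8.13) = 0.31 × 14.248 = 4.4169 mm/d
ETc = Kc × ET₀ = 0.99 × 4.4169 = 4.3727 mm/d
Crop demand D = ETc × 7 d = 4.3727 × 7 = 30.609 mm
D − Pe = 30.609 − 8.7 = 21.909 mm
Gross irrigation = 21.909 / 0.63 = 34.776 mm

34.8 mm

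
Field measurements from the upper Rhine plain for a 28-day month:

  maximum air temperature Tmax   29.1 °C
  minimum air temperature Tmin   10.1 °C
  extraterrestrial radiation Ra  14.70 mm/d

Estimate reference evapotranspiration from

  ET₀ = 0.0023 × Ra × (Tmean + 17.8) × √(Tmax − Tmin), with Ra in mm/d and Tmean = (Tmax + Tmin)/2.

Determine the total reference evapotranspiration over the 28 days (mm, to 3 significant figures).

Tmean = (29.1 + 10.1)/2 = 19.60 °C
ET₀ = 0.0023 × 14.70 × (19.60 + 17.8) × √19.0 = 0.0023 × 14.70 × 37.40 × 4.3589 = 5.5118 mm/d
Over 28 days: 5.5118 × 28 = 154.330 mm

154 mm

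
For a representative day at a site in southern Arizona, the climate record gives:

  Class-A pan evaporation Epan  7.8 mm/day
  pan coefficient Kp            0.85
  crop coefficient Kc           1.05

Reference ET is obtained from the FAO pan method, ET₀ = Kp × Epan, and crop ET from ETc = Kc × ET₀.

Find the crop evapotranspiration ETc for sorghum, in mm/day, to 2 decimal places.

6.96 mm/day

ET₀ = 0.85 × 7.8 = 6.6300 mm/d
ETc = Kc × ET₀ = 1.05 × 6.6300 = 6.9615 mm/d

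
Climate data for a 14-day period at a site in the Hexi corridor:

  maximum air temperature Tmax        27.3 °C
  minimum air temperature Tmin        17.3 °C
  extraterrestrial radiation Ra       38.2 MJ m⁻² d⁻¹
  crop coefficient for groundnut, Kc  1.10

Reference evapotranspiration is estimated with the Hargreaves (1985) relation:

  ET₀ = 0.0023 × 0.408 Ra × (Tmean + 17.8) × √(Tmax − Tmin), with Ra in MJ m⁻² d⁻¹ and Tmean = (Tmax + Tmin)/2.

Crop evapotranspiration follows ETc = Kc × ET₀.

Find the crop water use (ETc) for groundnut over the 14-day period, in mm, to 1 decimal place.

70.0 mm

Tmean = (27.3 + 17.3)/2 = 22.30 °C
0.408 Ra = 0.408 × 38.2 = 15.5856 mm/d equivalent
ET₀ = 0.0023 × 15.5856 × (22.30 + 17.8) × √10.0 = 0.0023 × 15.5856 × 40.10 × 3.1623 = 4.5457 mm/d
ETc = Kc × ET₀ = 1.10 × 4.5457 = 5.0003 mm/d
Over 14 days: 5.0003 × 14 = 70.004 mm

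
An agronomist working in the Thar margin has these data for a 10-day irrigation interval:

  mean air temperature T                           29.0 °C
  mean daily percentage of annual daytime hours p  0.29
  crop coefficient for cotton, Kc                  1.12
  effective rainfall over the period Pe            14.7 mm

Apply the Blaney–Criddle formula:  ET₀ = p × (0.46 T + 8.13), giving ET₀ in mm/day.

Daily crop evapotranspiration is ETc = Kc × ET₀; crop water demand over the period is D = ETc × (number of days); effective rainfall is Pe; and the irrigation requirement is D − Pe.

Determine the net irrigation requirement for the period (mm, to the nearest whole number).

55 mm

ET₀ = 0.29 × (0.46 × 29.0 + 8.13) = 0.29 × 21.470 = 6.2263 mm/d
ETc = Kc × ET₀ = 1.12 × 6.2263 = 6.9735 mm/d
Crop demand D = ETc × 10 d = 6.9735 × 10 = 69.735 mm
D − Pe = 69.735 − 14.7 = 55.035 mm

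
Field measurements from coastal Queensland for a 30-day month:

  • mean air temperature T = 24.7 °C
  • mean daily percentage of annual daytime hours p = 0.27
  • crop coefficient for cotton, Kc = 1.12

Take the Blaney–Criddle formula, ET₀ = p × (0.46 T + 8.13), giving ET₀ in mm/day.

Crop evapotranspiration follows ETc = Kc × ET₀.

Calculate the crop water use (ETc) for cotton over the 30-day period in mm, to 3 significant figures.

ET₀ = 0.27 × (0.46 × 24.7 + 8.13) = 0.27 × 19.492 = 5.2628 mm/d
ETc = Kc × ET₀ = 1.12 × 5.2628 = 5.8943 mm/d
Over 30 days: 5.8943 × 30 = 176.829 mm

177 mm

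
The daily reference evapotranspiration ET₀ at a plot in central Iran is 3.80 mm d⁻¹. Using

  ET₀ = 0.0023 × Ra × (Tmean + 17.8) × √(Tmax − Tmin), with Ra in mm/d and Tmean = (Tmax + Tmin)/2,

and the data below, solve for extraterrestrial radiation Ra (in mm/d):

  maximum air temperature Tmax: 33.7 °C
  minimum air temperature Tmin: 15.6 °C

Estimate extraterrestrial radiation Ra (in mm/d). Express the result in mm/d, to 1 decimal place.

9.1 mm/d

Tmean = 24.65 °C; √ΔT = 4.2544
Ra = ET₀ / [0.0023 × (Tmean+17.8) × √ΔT] = 3.80 / (0.0023 × 42.45 × 4.2544) = 9.148 mm/d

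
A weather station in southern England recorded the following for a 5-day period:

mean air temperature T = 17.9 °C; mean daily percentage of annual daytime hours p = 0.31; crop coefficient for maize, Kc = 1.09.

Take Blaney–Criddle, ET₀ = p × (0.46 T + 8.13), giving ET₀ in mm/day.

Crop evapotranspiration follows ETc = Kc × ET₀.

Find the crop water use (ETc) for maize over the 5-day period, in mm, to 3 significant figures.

27.6 mm

ET₀ = 0.31 × (0.46 × 17.9 + 8.13) = 0.31 × 16.364 = 5.0728 mm/d
ETc = Kc × ET₀ = 1.09 × 5.0728 = 5.5294 mm/d
Over 5 days: 5.5294 × 5 = 27.647 mm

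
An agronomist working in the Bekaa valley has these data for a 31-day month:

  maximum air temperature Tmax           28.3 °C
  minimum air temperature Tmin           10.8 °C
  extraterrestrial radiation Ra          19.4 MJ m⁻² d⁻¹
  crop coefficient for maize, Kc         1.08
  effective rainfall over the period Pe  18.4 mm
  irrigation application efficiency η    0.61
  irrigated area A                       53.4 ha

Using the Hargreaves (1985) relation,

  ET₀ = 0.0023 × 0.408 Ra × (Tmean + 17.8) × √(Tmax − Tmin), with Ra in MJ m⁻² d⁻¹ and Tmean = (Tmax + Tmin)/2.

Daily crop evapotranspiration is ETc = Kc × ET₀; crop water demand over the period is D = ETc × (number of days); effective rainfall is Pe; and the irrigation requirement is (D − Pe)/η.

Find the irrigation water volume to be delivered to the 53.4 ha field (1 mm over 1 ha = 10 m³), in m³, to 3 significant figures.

67300 m³

Tmean = (28.3 + 10.8)/2 = 19.55 °C
0.408 Ra = 0.408 × 19.4 = 7.9152 mm/d equivalent
ET₀ = 0.0023 × 7.9152 × (19.55 + 17.8) × √17.5 = 0.0023 × 7.9152 × 37.35 × 4.1833 = 2.8445 mm/d
ETc = Kc × ET₀ = 1.08 × 2.8445 = 3.0721 mm/d
Crop demand D = ETc × 31 d = 3.0721 × 31 = 95.235 mm
D − Pe = 95.235 − 18.4 = 76.835 mm
Gross irrigation = 76.835 / 0.61 = 125.959 mm
Volume = 125.959 mm × 53.4 ha × 10 = 67262.1 m³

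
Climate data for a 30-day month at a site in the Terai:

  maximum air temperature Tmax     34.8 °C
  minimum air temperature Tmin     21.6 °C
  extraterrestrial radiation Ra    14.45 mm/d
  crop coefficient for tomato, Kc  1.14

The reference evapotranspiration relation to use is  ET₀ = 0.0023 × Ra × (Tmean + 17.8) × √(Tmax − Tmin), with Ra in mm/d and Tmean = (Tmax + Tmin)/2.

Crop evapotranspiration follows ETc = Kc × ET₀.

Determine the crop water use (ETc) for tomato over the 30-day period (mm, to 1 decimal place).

190.0 mm

Tmean = (34.8 + 21.6)/2 = 28.20 °C
ET₀ = 0.0023 × 14.45 × (28.20 + 17.8) × √13.2 = 0.0023 × 14.45 × 46.00 × 3.6332 = 5.5545 mm/d
ETc = Kc × ET₀ = 1.14 × 5.5545 = 6.3321 mm/d
Over 30 days: 6.3321 × 30 = 189.963 mm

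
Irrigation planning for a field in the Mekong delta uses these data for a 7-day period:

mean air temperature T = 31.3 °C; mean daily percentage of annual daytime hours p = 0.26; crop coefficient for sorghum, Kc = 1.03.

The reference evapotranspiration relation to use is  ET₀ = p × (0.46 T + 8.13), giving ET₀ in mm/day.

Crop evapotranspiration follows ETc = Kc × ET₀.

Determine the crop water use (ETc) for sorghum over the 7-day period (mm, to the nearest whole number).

42 mm

ET₀ = 0.26 × (0.46 × 31.3 + 8.13) = 0.26 × 22.528 = 5.8573 mm/d
ETc = Kc × ET₀ = 1.03 × 5.8573 = 6.0330 mm/d
Over 7 days: 6.0330 × 7 = 42.231 mm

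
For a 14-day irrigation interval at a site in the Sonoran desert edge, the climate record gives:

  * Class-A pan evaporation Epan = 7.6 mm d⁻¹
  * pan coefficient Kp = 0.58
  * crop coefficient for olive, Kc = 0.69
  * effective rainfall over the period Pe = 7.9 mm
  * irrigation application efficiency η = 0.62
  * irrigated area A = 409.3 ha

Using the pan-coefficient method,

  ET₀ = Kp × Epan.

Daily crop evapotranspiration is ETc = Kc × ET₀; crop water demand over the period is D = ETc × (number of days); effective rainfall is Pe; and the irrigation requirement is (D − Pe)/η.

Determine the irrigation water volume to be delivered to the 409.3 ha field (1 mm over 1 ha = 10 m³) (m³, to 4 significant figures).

229000 m³

ET₀ = 0.58 × 7.6 = 4.4080 mm/d
ETc = Kc × ET₀ = 0.69 × 4.4080 = 3.0415 mm/d
Crop demand D = ETc × 14 d = 3.0415 × 14 = 42.581 mm
D − Pe = 42.581 − 7.9 = 34.681 mm
Gross irrigation = 34.681 / 0.62 = 55.937 mm
Volume = 55.937 mm × 409.3 ha × 10 = 228950.1 m³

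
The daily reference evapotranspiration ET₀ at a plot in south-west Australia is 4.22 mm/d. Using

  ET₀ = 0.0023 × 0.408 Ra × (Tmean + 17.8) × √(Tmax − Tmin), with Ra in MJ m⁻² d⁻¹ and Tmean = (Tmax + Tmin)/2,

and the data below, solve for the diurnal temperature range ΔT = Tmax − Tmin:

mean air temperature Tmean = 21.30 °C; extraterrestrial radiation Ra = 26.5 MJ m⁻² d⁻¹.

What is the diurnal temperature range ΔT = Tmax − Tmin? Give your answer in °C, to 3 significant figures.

√ΔT = ET₀ / [0.0023 × 0.408 × Ra × (Tmean+17.8)] = 4.22 / (0.0023 × 10.8120 × 39.10) = 4.3401
ΔT = 4.3401² = 18.836 °C

18.8 °C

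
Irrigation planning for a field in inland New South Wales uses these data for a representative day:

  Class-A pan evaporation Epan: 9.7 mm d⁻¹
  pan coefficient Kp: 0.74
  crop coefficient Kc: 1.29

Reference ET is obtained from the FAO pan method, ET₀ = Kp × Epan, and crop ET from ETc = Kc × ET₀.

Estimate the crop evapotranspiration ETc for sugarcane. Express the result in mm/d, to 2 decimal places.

9.26 mm/d

ET₀ = 0.74 × 9.7 = 7.1780 mm/d
ETc = Kc × ET₀ = 1.29 × 7.1780 = 9.2596 mm/d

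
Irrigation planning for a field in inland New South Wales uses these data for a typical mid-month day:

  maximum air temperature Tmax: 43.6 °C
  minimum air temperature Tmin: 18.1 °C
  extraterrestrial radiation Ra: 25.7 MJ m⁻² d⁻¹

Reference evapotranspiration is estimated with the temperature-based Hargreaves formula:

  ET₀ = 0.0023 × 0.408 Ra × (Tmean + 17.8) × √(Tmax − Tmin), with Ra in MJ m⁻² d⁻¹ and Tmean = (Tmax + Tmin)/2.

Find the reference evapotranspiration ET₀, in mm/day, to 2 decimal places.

Tmean = (43.6 + 18.1)/2 = 30.85 °C
0.408 Ra = 0.408 × 25.7 = 10.4856 mm/d equivalent
ET₀ = 0.0023 × 10.4856 × (30.85 + 17.8) × √25.5 = 0.0023 × 10.4856 × 48.65 × 5.0498 = 5.9249 mm/d

5.92 mm/day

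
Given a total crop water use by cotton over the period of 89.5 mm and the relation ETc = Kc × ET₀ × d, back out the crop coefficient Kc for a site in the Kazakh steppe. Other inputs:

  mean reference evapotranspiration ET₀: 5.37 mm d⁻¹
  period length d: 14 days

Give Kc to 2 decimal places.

ETc = Kc × ET₀ × d  ⇒  Kc = ETc / (ET₀ × d)
Kc = 89.5 / (5.37 × 14) = 89.5 / 75.18 = 1.1905

1.19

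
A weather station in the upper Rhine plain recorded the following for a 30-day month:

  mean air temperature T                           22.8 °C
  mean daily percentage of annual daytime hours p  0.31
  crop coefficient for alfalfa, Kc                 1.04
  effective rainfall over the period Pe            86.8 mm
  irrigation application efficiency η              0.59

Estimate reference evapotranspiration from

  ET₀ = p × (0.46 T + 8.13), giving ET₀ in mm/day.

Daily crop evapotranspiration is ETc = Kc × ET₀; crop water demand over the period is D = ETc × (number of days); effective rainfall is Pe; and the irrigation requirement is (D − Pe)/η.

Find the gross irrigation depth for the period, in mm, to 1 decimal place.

158.1 mm

ET₀ = 0.31 × (0.46 × 22.8 + 8.13) = 0.31 × 18.618 = 5.7716 mm/d
ETc = Kc × ET₀ = 1.04 × 5.7716 = 6.0025 mm/d
Crop demand D = ETc × 30 d = 6.0025 × 30 = 180.075 mm
D − Pe = 180.075 − 86.8 = 93.275 mm
Gross irrigation = 93.275 / 0.59 = 158.093 mm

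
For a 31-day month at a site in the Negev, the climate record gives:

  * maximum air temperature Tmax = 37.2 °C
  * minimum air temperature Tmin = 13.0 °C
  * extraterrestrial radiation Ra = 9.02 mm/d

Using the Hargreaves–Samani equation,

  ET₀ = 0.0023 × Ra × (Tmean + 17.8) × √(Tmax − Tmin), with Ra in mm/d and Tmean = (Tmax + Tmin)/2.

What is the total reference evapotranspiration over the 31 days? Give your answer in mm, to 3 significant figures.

Tmean = (37.2 + 13.0)/2 = 25.10 °C
ET₀ = 0.0023 × 9.02 × (25.10 + 17.8) × √24.2 = 0.0023 × 9.02 × 42.90 × 4.9193 = 4.3782 mm/d
Over 31 days: 4.3782 × 31 = 135.724 mm

136 mm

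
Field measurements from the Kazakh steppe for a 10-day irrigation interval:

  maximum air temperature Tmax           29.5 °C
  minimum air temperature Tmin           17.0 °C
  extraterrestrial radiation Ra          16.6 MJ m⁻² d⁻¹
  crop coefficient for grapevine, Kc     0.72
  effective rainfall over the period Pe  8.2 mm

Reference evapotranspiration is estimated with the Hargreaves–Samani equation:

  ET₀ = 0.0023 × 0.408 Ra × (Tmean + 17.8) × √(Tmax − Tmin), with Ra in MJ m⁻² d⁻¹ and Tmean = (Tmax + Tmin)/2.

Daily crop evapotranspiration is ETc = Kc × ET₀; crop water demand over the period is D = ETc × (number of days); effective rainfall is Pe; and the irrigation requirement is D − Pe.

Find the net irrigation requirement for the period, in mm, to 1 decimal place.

Tmean = (29.5 + 17.0)/2 = 23.25 °C
0.408 Ra = 0.408 × 16.6 = 6.7728 mm/d equivalent
ET₀ = 0.0023 × 6.7728 × (23.25 + 17.8) × √12.5 = 0.0023 × 6.7728 × 41.05 × 3.5355 = 2.2608 mm/d
ETc = Kc × ET₀ = 0.72 × 2.2608 = 1.6278 mm/d
Crop demand D = ETc × 10 d = 1.6278 × 10 = 16.278 mm
D − Pe = 16.278 − 8.2 = 8.078 mm

8.1 mm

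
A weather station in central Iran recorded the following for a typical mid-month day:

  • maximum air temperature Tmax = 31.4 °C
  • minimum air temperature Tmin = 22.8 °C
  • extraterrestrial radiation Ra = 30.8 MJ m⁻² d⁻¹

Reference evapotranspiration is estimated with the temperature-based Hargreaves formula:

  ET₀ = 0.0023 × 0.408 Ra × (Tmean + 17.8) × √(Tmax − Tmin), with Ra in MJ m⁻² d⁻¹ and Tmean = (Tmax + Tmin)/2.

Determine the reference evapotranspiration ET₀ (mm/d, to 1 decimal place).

Tmean = (31.4 + 22.8)/2 = 27.10 °C
0.408 Ra = 0.408 × 30.8 = 12.5664 mm/d equivalent
ET₀ = 0.0023 × 12.5664 × (27.10 + 17.8) × √8.6 = 0.0023 × 12.5664 × 44.90 × 2.9326 = 3.8057 mm/d

3.8 mm/d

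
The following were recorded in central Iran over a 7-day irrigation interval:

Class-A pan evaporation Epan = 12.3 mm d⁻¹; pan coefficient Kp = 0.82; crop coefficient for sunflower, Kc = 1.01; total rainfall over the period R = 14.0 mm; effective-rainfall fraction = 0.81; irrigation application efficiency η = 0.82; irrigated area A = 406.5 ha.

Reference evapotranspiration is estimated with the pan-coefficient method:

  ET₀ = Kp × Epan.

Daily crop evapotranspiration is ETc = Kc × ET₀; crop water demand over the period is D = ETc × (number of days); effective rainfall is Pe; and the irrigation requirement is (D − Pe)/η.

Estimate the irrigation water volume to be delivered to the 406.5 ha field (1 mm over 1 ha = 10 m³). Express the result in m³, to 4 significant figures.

ET₀ = 0.82 × 12.3 = 10.0860 mm/d
ETc = Kc × ET₀ = 1.01 × 10.0860 = 10.1869 mm/d
Crop demand D = ETc × 7 d = 10.1869 × 7 = 71.308 mm
Pe = 0.81 × 14.0 = 11.340 mm
D − Pe = 71.308 − 11.340 = 59.968 mm
Gross irrigation = 59.968 / 0.82 = 73.132 mm
Volume = 73.132 mm × 406.5 ha × 10 = 297281.6 m³

297300 m³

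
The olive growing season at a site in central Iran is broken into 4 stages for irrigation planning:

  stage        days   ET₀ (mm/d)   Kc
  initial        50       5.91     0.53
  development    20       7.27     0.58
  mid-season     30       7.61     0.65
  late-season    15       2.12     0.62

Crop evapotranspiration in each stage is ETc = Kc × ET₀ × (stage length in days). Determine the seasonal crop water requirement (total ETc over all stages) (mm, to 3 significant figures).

409 mm

initial: 0.53 × 5.91 × 50 = 156.62 mm
development: 0.58 × 7.27 × 20 = 84.33 mm
mid-season: 0.65 × 7.61 × 30 = 148.40 mm
late-season: 0.62 × 2.12 × 15 = 19.72 mm
Seasonal total = 409.07 mm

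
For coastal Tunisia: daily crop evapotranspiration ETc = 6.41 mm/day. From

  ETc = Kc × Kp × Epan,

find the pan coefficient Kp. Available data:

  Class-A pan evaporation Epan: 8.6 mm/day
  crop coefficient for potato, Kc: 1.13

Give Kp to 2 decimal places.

ETc = Kc × Kp × Epan  ⇒  Kp = ETc / (Kc × Epan)
Kp = 6.41 / (1.13 × 8.6) = 6.41 / 9.718 = 0.6596

0.66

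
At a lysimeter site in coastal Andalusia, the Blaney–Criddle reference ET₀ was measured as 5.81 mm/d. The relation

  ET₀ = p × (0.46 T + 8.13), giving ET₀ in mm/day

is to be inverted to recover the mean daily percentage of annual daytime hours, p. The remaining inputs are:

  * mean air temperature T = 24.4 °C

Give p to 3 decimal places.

0.300

p = ET₀ / (0.46 T + 8.13) = 5.81 / (0.46 × 24.4 + 8.13) = 5.81 / 19.354 = 0.3002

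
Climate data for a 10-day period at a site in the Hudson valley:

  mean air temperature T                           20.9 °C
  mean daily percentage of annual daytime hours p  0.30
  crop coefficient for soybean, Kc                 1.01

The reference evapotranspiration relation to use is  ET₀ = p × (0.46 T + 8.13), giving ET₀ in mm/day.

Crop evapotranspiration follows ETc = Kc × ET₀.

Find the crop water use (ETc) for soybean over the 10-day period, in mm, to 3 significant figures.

ET₀ = 0.30 × (0.46 × 20.9 + 8.13) = 0.30 × 17.744 = 5.3232 mm/d
ETc = Kc × ET₀ = 1.01 × 5.3232 = 5.3764 mm/d
Over 10 days: 5.3764 × 10 = 53.764 mm

53.8 mm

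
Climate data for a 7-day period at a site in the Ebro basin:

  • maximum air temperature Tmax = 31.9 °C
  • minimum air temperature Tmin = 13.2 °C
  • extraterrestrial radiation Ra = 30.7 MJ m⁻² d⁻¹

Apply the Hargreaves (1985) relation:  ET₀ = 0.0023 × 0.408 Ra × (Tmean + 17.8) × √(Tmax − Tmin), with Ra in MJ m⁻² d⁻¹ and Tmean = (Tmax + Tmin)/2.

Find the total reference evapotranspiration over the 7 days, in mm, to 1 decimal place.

Tmean = (31.9 + 13.2)/2 = 22.55 °C
0.408 Ra = 0.408 × 30.7 = 12.5256 mm/d equivalent
ET₀ = 0.0023 × 12.5256 × (22.55 + 17.8) × √18.7 = 0.0023 × 12.5256 × 40.35 × 4.3243 = 5.0267 mm/d
Over 7 days: 5.0267 × 7 = 35.187 mm

35.2 mm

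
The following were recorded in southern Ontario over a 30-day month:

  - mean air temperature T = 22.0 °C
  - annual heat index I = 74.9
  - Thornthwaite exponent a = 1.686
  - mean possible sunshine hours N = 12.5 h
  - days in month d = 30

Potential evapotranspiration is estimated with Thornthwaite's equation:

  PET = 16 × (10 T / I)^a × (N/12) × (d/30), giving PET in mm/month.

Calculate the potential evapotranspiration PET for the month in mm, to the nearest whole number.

10T/I = 10 × 22.0 / 74.9 = 2.9372
(10T/I)^a = 2.9372^1.686 = 6.1509
Uncorrected PET = 16 × 6.1509 = 98.414 mm
Correction = (N/12)(d/30) = (12.5/12)(30/30) = 1.0417
PET = 98.414 × 1.0417 = 102.518 mm/month

103 mm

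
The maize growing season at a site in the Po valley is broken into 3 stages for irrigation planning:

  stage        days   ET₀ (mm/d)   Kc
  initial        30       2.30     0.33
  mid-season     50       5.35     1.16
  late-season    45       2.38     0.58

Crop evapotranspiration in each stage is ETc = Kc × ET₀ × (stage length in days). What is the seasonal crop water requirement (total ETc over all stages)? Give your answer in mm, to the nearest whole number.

initial: 0.33 × 2.30 × 30 = 22.77 mm
mid-season: 1.16 × 5.35 × 50 = 310.30 mm
late-season: 0.58 × 2.38 × 45 = 62.12 mm
Seasonal total = 395.19 mm

395 mm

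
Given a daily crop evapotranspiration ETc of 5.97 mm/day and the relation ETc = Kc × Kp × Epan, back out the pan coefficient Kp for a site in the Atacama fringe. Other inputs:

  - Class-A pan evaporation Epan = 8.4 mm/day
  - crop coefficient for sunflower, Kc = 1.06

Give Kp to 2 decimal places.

0.67

ETc = Kc × Kp × Epan  ⇒  Kp = ETc / (Kc × Epan)
Kp = 5.97 / (1.06 × 8.4) = 5.97 / 8.904 = 0.6705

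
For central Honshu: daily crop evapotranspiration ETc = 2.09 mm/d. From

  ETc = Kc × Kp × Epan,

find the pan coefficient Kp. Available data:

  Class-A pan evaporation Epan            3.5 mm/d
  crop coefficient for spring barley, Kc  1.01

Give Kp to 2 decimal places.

ETc = Kc × Kp × Epan  ⇒  Kp = ETc / (Kc × Epan)
Kp = 2.09 / (1.01 × 3.5) = 2.09 / 3.535 = 0.5912

0.59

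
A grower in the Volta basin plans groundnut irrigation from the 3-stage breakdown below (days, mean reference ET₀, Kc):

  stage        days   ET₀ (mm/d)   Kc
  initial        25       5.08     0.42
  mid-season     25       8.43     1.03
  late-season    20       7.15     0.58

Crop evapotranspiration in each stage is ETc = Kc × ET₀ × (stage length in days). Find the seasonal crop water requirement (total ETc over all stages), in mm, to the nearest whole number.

353 mm

initial: 0.42 × 5.08 × 25 = 53.34 mm
mid-season: 1.03 × 8.43 × 25 = 217.07 mm
late-season: 0.58 × 7.15 × 20 = 82.94 mm
Seasonal total = 353.35 mm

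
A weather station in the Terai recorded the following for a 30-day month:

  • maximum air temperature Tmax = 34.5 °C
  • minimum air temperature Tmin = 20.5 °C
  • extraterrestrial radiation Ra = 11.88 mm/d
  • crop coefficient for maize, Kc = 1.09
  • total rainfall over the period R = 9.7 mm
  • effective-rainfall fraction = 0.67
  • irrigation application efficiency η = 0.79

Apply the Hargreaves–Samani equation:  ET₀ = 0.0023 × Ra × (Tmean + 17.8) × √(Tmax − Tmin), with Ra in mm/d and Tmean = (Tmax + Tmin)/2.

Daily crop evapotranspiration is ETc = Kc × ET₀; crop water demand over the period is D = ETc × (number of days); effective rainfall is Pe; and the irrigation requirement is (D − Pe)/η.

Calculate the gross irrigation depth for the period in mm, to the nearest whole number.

183 mm

Tmean = (34.5 + 20.5)/2 = 27.50 °C
ET₀ = 0.0023 × 11.88 × (27.50 + 17.8) × √14.0 = 0.0023 × 11.88 × 45.30 × 3.7417 = 4.6314 mm/d
ETc = Kc × ET₀ = 1.09 × 4.6314 = 5.0482 mm/d
Crop demand D = ETc × 30 d = 5.0482 × 30 = 151.446 mm
Pe = 0.67 × 9.7 = 6.499 mm
D − Pe = 151.446 − 6.499 = 144.947 mm
Gross irrigation = 144.947 / 0.79 = 183.477 mm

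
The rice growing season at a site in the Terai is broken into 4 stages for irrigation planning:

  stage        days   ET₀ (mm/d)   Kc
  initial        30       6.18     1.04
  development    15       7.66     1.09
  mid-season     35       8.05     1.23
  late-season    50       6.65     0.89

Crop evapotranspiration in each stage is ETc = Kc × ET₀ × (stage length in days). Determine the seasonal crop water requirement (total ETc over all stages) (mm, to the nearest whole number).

961 mm

initial: 1.04 × 6.18 × 30 = 192.82 mm
development: 1.09 × 7.66 × 15 = 125.24 mm
mid-season: 1.23 × 8.05 × 35 = 346.55 mm
late-season: 0.89 × 6.65 × 50 = 295.93 mm
Seasonal total = 960.54 mm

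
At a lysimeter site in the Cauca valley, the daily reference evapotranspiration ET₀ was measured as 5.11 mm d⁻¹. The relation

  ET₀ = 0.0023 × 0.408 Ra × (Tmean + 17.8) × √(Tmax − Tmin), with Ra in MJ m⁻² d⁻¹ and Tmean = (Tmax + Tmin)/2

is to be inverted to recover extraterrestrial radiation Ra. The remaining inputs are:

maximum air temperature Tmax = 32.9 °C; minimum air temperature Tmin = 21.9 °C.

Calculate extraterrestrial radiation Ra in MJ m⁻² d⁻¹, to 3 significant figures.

Tmean = (32.9+21.9)/2 = 27.40 °C; ΔT = 11.0
Ra = ET₀ / [0.0023 × 0.408 × (Tmean+17.8) × √ΔT]
   = 5.11 / (0.0023 × 0.408 × 45.20 × 3.3166) = 36.325 MJ m⁻² d⁻¹

36.3 MJ m⁻² d⁻¹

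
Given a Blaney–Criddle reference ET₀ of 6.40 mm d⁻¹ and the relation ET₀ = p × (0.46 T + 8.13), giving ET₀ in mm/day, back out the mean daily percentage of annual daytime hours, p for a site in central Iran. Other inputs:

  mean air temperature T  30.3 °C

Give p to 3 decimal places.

0.290

p = ET₀ / (0.46 T + 8.13) = 6.40 / (0.46 × 30.3 + 8.13) = 6.40 / 22.068 = 0.2900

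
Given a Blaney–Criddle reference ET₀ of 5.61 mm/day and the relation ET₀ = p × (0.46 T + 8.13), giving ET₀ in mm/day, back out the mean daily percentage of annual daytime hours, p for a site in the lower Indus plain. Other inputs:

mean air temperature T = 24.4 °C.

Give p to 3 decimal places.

p = ET₀ / (0.46 T + 8.13) = 5.61 / (0.46 × 24.4 + 8.13) = 5.61 / 19.354 = 0.2899

0.290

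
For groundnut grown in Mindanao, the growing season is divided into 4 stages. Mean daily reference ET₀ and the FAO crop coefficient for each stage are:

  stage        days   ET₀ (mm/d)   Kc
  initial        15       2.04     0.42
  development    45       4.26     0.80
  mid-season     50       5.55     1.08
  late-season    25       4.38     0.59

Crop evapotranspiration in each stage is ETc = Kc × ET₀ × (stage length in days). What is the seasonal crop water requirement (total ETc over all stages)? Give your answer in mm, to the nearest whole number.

initial: 0.42 × 2.04 × 15 = 12.85 mm
development: 0.80 × 4.26 × 45 = 153.36 mm
mid-season: 1.08 × 5.55 × 50 = 299.70 mm
late-season: 0.59 × 4.38 × 25 = 64.61 mm
Seasonal total = 530.52 mm

531 mm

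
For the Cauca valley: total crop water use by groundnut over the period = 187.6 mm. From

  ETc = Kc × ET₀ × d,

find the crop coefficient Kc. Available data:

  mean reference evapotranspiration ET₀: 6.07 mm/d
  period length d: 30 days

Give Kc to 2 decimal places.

1.03

ETc = Kc × ET₀ × d  ⇒  Kc = ETc / (ET₀ × d)
Kc = 187.6 / (6.07 × 30) = 187.6 / 182.10 = 1.0302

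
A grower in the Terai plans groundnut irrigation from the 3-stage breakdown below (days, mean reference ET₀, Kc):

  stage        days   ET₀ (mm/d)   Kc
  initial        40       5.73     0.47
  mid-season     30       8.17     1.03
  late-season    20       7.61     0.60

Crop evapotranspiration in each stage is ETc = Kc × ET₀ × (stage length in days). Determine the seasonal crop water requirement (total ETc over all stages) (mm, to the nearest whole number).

451 mm

initial: 0.47 × 5.73 × 40 = 107.72 mm
mid-season: 1.03 × 8.17 × 30 = 252.45 mm
late-season: 0.60 × 7.61 × 20 = 91.32 mm
Seasonal total = 451.49 mm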